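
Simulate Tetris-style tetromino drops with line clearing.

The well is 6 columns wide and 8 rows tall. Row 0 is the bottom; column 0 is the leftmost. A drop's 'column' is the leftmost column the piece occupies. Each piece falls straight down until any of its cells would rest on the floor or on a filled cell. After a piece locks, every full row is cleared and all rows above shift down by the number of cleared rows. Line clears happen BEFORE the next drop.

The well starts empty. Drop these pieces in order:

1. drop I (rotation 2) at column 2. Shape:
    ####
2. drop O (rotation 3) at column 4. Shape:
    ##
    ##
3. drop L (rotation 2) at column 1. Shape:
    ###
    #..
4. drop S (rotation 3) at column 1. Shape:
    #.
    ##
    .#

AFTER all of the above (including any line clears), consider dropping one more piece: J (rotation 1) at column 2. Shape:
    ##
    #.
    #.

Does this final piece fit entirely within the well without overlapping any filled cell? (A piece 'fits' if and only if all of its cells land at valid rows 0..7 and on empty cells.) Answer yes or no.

Answer: yes

Derivation:
Drop 1: I rot2 at col 2 lands with bottom-row=0; cleared 0 line(s) (total 0); column heights now [0 0 1 1 1 1], max=1
Drop 2: O rot3 at col 4 lands with bottom-row=1; cleared 0 line(s) (total 0); column heights now [0 0 1 1 3 3], max=3
Drop 3: L rot2 at col 1 lands with bottom-row=0; cleared 0 line(s) (total 0); column heights now [0 2 2 2 3 3], max=3
Drop 4: S rot3 at col 1 lands with bottom-row=2; cleared 0 line(s) (total 0); column heights now [0 5 4 2 3 3], max=5
Test piece J rot1 at col 2 (width 2): heights before test = [0 5 4 2 3 3]; fits = True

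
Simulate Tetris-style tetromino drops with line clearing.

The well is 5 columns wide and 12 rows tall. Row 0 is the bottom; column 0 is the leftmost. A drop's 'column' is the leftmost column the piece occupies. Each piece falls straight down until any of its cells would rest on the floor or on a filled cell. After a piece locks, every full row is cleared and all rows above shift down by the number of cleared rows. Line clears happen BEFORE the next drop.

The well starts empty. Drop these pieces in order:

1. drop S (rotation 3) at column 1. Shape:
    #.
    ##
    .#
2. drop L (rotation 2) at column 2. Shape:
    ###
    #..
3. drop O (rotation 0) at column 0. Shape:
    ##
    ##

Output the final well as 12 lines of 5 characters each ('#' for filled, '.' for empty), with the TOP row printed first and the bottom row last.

Drop 1: S rot3 at col 1 lands with bottom-row=0; cleared 0 line(s) (total 0); column heights now [0 3 2 0 0], max=3
Drop 2: L rot2 at col 2 lands with bottom-row=2; cleared 0 line(s) (total 0); column heights now [0 3 4 4 4], max=4
Drop 3: O rot0 at col 0 lands with bottom-row=3; cleared 1 line(s) (total 1); column heights now [4 4 3 0 0], max=4

Answer: .....
.....
.....
.....
.....
.....
.....
.....
##...
.##..
.##..
..#..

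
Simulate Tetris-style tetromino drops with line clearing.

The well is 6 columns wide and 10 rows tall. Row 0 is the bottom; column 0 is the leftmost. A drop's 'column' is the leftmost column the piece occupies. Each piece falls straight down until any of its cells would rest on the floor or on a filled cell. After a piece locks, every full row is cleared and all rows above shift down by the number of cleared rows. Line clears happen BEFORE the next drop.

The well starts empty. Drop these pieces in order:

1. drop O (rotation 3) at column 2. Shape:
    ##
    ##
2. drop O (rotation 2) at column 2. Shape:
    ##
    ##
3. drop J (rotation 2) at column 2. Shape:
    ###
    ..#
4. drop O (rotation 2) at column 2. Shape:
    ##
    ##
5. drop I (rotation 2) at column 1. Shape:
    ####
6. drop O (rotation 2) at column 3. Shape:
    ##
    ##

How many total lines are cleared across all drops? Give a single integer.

Answer: 0

Derivation:
Drop 1: O rot3 at col 2 lands with bottom-row=0; cleared 0 line(s) (total 0); column heights now [0 0 2 2 0 0], max=2
Drop 2: O rot2 at col 2 lands with bottom-row=2; cleared 0 line(s) (total 0); column heights now [0 0 4 4 0 0], max=4
Drop 3: J rot2 at col 2 lands with bottom-row=3; cleared 0 line(s) (total 0); column heights now [0 0 5 5 5 0], max=5
Drop 4: O rot2 at col 2 lands with bottom-row=5; cleared 0 line(s) (total 0); column heights now [0 0 7 7 5 0], max=7
Drop 5: I rot2 at col 1 lands with bottom-row=7; cleared 0 line(s) (total 0); column heights now [0 8 8 8 8 0], max=8
Drop 6: O rot2 at col 3 lands with bottom-row=8; cleared 0 line(s) (total 0); column heights now [0 8 8 10 10 0], max=10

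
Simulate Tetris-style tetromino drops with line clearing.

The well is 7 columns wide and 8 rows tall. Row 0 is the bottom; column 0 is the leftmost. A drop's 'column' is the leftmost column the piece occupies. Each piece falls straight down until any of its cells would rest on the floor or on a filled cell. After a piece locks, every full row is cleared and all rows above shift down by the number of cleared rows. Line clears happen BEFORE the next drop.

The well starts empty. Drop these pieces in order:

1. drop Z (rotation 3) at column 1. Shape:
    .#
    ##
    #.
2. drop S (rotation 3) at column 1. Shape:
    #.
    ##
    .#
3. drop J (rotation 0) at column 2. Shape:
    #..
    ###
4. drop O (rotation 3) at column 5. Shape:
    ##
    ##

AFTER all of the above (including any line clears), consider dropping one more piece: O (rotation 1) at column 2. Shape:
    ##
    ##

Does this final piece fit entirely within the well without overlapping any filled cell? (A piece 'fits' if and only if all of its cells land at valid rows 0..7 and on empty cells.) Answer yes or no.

Answer: no

Derivation:
Drop 1: Z rot3 at col 1 lands with bottom-row=0; cleared 0 line(s) (total 0); column heights now [0 2 3 0 0 0 0], max=3
Drop 2: S rot3 at col 1 lands with bottom-row=3; cleared 0 line(s) (total 0); column heights now [0 6 5 0 0 0 0], max=6
Drop 3: J rot0 at col 2 lands with bottom-row=5; cleared 0 line(s) (total 0); column heights now [0 6 7 6 6 0 0], max=7
Drop 4: O rot3 at col 5 lands with bottom-row=0; cleared 0 line(s) (total 0); column heights now [0 6 7 6 6 2 2], max=7
Test piece O rot1 at col 2 (width 2): heights before test = [0 6 7 6 6 2 2]; fits = False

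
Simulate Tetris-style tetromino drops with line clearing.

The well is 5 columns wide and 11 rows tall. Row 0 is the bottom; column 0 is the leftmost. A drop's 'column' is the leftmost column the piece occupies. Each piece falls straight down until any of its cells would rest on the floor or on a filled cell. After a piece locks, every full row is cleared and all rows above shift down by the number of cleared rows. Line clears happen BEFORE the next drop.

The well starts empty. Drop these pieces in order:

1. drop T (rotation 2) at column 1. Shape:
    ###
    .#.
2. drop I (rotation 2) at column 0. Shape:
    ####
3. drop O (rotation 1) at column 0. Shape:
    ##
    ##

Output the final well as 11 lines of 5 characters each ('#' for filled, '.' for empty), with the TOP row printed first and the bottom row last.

Answer: .....
.....
.....
.....
.....
.....
##...
##...
####.
.###.
..#..

Derivation:
Drop 1: T rot2 at col 1 lands with bottom-row=0; cleared 0 line(s) (total 0); column heights now [0 2 2 2 0], max=2
Drop 2: I rot2 at col 0 lands with bottom-row=2; cleared 0 line(s) (total 0); column heights now [3 3 3 3 0], max=3
Drop 3: O rot1 at col 0 lands with bottom-row=3; cleared 0 line(s) (total 0); column heights now [5 5 3 3 0], max=5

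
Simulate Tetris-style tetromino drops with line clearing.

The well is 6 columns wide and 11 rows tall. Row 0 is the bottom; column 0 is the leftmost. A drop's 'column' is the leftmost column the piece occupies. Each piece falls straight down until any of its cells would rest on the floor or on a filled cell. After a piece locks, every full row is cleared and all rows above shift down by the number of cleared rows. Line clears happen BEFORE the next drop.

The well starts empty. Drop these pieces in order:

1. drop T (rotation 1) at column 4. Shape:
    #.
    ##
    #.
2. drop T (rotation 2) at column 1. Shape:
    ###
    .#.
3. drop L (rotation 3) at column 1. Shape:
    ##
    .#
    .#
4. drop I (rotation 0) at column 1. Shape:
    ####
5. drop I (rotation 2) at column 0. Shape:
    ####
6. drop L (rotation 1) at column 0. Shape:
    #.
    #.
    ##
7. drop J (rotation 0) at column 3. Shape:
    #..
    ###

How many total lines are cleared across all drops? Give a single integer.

Drop 1: T rot1 at col 4 lands with bottom-row=0; cleared 0 line(s) (total 0); column heights now [0 0 0 0 3 2], max=3
Drop 2: T rot2 at col 1 lands with bottom-row=0; cleared 0 line(s) (total 0); column heights now [0 2 2 2 3 2], max=3
Drop 3: L rot3 at col 1 lands with bottom-row=2; cleared 0 line(s) (total 0); column heights now [0 5 5 2 3 2], max=5
Drop 4: I rot0 at col 1 lands with bottom-row=5; cleared 0 line(s) (total 0); column heights now [0 6 6 6 6 2], max=6
Drop 5: I rot2 at col 0 lands with bottom-row=6; cleared 0 line(s) (total 0); column heights now [7 7 7 7 6 2], max=7
Drop 6: L rot1 at col 0 lands with bottom-row=7; cleared 0 line(s) (total 0); column heights now [10 8 7 7 6 2], max=10
Drop 7: J rot0 at col 3 lands with bottom-row=7; cleared 0 line(s) (total 0); column heights now [10 8 7 9 8 8], max=10

Answer: 0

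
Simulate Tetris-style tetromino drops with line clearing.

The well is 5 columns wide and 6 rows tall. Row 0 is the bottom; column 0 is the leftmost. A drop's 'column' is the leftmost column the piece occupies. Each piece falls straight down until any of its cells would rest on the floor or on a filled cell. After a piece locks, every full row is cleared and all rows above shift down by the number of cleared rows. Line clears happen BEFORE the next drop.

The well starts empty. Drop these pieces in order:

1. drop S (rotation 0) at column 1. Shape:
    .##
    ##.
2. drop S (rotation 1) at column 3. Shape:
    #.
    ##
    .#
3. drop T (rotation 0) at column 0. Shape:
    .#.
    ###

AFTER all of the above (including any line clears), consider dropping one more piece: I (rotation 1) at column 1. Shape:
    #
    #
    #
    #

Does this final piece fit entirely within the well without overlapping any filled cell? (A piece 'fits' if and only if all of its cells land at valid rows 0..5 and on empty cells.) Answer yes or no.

Answer: no

Derivation:
Drop 1: S rot0 at col 1 lands with bottom-row=0; cleared 0 line(s) (total 0); column heights now [0 1 2 2 0], max=2
Drop 2: S rot1 at col 3 lands with bottom-row=1; cleared 0 line(s) (total 0); column heights now [0 1 2 4 3], max=4
Drop 3: T rot0 at col 0 lands with bottom-row=2; cleared 1 line(s) (total 1); column heights now [0 3 2 3 2], max=3
Test piece I rot1 at col 1 (width 1): heights before test = [0 3 2 3 2]; fits = False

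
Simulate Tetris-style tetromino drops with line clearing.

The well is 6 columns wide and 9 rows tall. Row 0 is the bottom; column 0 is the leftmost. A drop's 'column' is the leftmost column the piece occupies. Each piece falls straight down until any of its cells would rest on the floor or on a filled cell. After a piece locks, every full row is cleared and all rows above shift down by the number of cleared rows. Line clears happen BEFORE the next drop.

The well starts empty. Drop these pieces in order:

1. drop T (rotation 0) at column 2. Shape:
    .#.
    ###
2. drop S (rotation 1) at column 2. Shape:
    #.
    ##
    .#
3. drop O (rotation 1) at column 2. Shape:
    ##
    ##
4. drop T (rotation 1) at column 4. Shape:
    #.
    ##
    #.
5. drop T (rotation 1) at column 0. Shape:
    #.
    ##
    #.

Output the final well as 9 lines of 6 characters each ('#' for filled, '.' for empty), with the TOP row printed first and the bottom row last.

Answer: ......
......
..##..
..##..
..#...
..###.
#..###
##.##.
#.###.

Derivation:
Drop 1: T rot0 at col 2 lands with bottom-row=0; cleared 0 line(s) (total 0); column heights now [0 0 1 2 1 0], max=2
Drop 2: S rot1 at col 2 lands with bottom-row=2; cleared 0 line(s) (total 0); column heights now [0 0 5 4 1 0], max=5
Drop 3: O rot1 at col 2 lands with bottom-row=5; cleared 0 line(s) (total 0); column heights now [0 0 7 7 1 0], max=7
Drop 4: T rot1 at col 4 lands with bottom-row=1; cleared 0 line(s) (total 0); column heights now [0 0 7 7 4 3], max=7
Drop 5: T rot1 at col 0 lands with bottom-row=0; cleared 0 line(s) (total 0); column heights now [3 2 7 7 4 3], max=7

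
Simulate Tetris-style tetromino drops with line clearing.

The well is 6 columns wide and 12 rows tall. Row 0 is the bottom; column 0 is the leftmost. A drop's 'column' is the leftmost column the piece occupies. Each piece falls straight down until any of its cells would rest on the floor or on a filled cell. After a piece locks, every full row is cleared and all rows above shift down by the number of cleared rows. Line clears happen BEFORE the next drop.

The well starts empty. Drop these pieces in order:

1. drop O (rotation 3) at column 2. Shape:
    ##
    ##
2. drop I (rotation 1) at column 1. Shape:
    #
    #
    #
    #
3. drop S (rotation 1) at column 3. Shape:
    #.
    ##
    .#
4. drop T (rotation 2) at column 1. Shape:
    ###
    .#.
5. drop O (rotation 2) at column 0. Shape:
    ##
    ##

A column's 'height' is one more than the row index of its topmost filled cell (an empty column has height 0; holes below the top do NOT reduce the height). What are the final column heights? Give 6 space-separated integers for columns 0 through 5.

Answer: 7 7 5 5 3 0

Derivation:
Drop 1: O rot3 at col 2 lands with bottom-row=0; cleared 0 line(s) (total 0); column heights now [0 0 2 2 0 0], max=2
Drop 2: I rot1 at col 1 lands with bottom-row=0; cleared 0 line(s) (total 0); column heights now [0 4 2 2 0 0], max=4
Drop 3: S rot1 at col 3 lands with bottom-row=1; cleared 0 line(s) (total 0); column heights now [0 4 2 4 3 0], max=4
Drop 4: T rot2 at col 1 lands with bottom-row=3; cleared 0 line(s) (total 0); column heights now [0 5 5 5 3 0], max=5
Drop 5: O rot2 at col 0 lands with bottom-row=5; cleared 0 line(s) (total 0); column heights now [7 7 5 5 3 0], max=7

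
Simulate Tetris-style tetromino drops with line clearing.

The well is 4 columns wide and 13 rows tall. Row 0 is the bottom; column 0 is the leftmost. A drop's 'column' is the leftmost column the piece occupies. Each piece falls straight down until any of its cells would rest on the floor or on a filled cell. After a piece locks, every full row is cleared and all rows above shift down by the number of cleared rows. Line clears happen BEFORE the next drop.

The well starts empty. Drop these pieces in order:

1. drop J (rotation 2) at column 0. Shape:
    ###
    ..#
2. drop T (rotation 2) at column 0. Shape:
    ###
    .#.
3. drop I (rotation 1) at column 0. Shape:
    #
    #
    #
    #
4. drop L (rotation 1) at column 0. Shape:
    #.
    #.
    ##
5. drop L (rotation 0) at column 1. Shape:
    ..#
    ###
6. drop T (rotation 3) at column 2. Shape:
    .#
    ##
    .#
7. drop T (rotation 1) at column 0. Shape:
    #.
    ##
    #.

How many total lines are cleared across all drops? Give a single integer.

Answer: 2

Derivation:
Drop 1: J rot2 at col 0 lands with bottom-row=0; cleared 0 line(s) (total 0); column heights now [2 2 2 0], max=2
Drop 2: T rot2 at col 0 lands with bottom-row=2; cleared 0 line(s) (total 0); column heights now [4 4 4 0], max=4
Drop 3: I rot1 at col 0 lands with bottom-row=4; cleared 0 line(s) (total 0); column heights now [8 4 4 0], max=8
Drop 4: L rot1 at col 0 lands with bottom-row=8; cleared 0 line(s) (total 0); column heights now [11 9 4 0], max=11
Drop 5: L rot0 at col 1 lands with bottom-row=9; cleared 1 line(s) (total 1); column heights now [10 9 4 10], max=10
Drop 6: T rot3 at col 2 lands with bottom-row=10; cleared 0 line(s) (total 1); column heights now [10 9 12 13], max=13
Drop 7: T rot1 at col 0 lands with bottom-row=10; cleared 1 line(s) (total 2); column heights now [12 9 4 12], max=12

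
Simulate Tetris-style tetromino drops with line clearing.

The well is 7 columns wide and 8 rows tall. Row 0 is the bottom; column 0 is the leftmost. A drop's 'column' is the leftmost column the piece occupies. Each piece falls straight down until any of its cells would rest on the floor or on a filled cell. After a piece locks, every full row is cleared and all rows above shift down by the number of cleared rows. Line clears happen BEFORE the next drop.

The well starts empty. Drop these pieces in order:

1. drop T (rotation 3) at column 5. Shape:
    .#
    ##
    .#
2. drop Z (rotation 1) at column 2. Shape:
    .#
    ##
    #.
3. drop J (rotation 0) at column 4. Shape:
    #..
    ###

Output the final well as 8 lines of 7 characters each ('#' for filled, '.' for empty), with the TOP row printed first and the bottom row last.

Answer: .......
.......
.......
....#..
....###
...#..#
..##.##
..#...#

Derivation:
Drop 1: T rot3 at col 5 lands with bottom-row=0; cleared 0 line(s) (total 0); column heights now [0 0 0 0 0 2 3], max=3
Drop 2: Z rot1 at col 2 lands with bottom-row=0; cleared 0 line(s) (total 0); column heights now [0 0 2 3 0 2 3], max=3
Drop 3: J rot0 at col 4 lands with bottom-row=3; cleared 0 line(s) (total 0); column heights now [0 0 2 3 5 4 4], max=5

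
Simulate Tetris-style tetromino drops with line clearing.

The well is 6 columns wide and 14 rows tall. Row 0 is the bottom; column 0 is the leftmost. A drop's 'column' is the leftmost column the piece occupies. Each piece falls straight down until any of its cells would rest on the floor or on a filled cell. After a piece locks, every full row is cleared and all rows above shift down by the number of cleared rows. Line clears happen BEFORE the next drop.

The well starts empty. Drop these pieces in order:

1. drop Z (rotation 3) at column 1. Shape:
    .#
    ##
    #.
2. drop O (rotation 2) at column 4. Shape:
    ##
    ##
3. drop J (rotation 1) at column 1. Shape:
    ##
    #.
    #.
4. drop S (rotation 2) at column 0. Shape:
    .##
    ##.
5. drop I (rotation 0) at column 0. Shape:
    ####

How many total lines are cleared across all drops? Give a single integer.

Answer: 0

Derivation:
Drop 1: Z rot3 at col 1 lands with bottom-row=0; cleared 0 line(s) (total 0); column heights now [0 2 3 0 0 0], max=3
Drop 2: O rot2 at col 4 lands with bottom-row=0; cleared 0 line(s) (total 0); column heights now [0 2 3 0 2 2], max=3
Drop 3: J rot1 at col 1 lands with bottom-row=2; cleared 0 line(s) (total 0); column heights now [0 5 5 0 2 2], max=5
Drop 4: S rot2 at col 0 lands with bottom-row=5; cleared 0 line(s) (total 0); column heights now [6 7 7 0 2 2], max=7
Drop 5: I rot0 at col 0 lands with bottom-row=7; cleared 0 line(s) (total 0); column heights now [8 8 8 8 2 2], max=8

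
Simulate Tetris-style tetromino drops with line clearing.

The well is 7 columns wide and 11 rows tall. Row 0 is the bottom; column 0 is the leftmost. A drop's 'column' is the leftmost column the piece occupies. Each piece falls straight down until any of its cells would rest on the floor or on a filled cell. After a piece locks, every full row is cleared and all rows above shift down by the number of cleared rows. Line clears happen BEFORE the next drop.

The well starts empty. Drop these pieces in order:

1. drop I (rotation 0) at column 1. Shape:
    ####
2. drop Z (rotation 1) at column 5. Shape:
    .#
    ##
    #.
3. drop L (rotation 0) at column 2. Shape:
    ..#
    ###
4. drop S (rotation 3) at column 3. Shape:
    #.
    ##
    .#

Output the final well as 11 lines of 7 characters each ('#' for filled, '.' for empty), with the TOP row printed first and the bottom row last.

Drop 1: I rot0 at col 1 lands with bottom-row=0; cleared 0 line(s) (total 0); column heights now [0 1 1 1 1 0 0], max=1
Drop 2: Z rot1 at col 5 lands with bottom-row=0; cleared 0 line(s) (total 0); column heights now [0 1 1 1 1 2 3], max=3
Drop 3: L rot0 at col 2 lands with bottom-row=1; cleared 0 line(s) (total 0); column heights now [0 1 2 2 3 2 3], max=3
Drop 4: S rot3 at col 3 lands with bottom-row=3; cleared 0 line(s) (total 0); column heights now [0 1 2 6 5 2 3], max=6

Answer: .......
.......
.......
.......
.......
...#...
...##..
....#..
....#.#
..#####
.#####.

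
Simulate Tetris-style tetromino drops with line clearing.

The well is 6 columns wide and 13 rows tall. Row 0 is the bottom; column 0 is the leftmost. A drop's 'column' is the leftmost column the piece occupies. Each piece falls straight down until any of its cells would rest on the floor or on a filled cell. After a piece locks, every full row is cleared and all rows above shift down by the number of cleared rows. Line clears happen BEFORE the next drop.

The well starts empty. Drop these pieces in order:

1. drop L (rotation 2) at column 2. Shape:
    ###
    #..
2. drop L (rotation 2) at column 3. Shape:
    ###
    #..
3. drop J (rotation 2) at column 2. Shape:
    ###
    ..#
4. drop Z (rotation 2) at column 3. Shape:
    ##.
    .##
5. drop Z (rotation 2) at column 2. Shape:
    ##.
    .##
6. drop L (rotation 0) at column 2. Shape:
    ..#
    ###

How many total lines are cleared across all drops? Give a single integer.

Drop 1: L rot2 at col 2 lands with bottom-row=0; cleared 0 line(s) (total 0); column heights now [0 0 2 2 2 0], max=2
Drop 2: L rot2 at col 3 lands with bottom-row=2; cleared 0 line(s) (total 0); column heights now [0 0 2 4 4 4], max=4
Drop 3: J rot2 at col 2 lands with bottom-row=4; cleared 0 line(s) (total 0); column heights now [0 0 6 6 6 4], max=6
Drop 4: Z rot2 at col 3 lands with bottom-row=6; cleared 0 line(s) (total 0); column heights now [0 0 6 8 8 7], max=8
Drop 5: Z rot2 at col 2 lands with bottom-row=8; cleared 0 line(s) (total 0); column heights now [0 0 10 10 9 7], max=10
Drop 6: L rot0 at col 2 lands with bottom-row=10; cleared 0 line(s) (total 0); column heights now [0 0 11 11 12 7], max=12

Answer: 0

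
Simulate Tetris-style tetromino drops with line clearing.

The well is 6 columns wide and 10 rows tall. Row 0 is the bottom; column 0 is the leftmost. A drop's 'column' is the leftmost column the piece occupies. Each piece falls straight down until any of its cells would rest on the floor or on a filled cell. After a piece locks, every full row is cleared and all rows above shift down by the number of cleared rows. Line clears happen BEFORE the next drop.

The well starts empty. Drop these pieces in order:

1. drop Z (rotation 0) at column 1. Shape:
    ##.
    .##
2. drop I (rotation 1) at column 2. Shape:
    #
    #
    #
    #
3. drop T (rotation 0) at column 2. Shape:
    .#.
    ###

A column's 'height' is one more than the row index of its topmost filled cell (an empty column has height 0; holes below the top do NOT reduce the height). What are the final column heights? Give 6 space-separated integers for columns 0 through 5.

Answer: 0 2 7 8 7 0

Derivation:
Drop 1: Z rot0 at col 1 lands with bottom-row=0; cleared 0 line(s) (total 0); column heights now [0 2 2 1 0 0], max=2
Drop 2: I rot1 at col 2 lands with bottom-row=2; cleared 0 line(s) (total 0); column heights now [0 2 6 1 0 0], max=6
Drop 3: T rot0 at col 2 lands with bottom-row=6; cleared 0 line(s) (total 0); column heights now [0 2 7 8 7 0], max=8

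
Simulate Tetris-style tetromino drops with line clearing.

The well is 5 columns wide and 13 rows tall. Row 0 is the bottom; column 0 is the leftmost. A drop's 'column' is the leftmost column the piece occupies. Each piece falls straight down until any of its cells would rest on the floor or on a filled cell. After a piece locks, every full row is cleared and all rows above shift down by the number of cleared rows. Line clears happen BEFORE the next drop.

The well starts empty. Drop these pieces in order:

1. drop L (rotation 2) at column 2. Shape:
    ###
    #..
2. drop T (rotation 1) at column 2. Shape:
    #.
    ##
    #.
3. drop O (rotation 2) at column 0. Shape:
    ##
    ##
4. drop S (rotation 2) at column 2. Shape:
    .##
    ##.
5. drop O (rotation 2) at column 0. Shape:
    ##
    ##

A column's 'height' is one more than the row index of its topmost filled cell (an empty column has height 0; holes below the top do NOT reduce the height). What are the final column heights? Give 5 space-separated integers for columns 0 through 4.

Answer: 3 3 5 6 6

Derivation:
Drop 1: L rot2 at col 2 lands with bottom-row=0; cleared 0 line(s) (total 0); column heights now [0 0 2 2 2], max=2
Drop 2: T rot1 at col 2 lands with bottom-row=2; cleared 0 line(s) (total 0); column heights now [0 0 5 4 2], max=5
Drop 3: O rot2 at col 0 lands with bottom-row=0; cleared 1 line(s) (total 1); column heights now [1 1 4 3 0], max=4
Drop 4: S rot2 at col 2 lands with bottom-row=4; cleared 0 line(s) (total 1); column heights now [1 1 5 6 6], max=6
Drop 5: O rot2 at col 0 lands with bottom-row=1; cleared 0 line(s) (total 1); column heights now [3 3 5 6 6], max=6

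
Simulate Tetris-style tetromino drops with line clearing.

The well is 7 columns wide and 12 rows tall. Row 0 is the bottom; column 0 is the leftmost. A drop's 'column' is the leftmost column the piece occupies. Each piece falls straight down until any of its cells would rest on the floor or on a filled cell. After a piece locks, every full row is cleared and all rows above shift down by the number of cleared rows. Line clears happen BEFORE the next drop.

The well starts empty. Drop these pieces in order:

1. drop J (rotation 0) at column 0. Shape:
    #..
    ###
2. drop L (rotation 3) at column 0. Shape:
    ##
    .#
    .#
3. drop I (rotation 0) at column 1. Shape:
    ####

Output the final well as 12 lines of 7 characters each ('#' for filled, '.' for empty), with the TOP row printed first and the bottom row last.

Answer: .......
.......
.......
.......
.......
.......
.......
.####..
##.....
.#.....
##.....
###....

Derivation:
Drop 1: J rot0 at col 0 lands with bottom-row=0; cleared 0 line(s) (total 0); column heights now [2 1 1 0 0 0 0], max=2
Drop 2: L rot3 at col 0 lands with bottom-row=1; cleared 0 line(s) (total 0); column heights now [4 4 1 0 0 0 0], max=4
Drop 3: I rot0 at col 1 lands with bottom-row=4; cleared 0 line(s) (total 0); column heights now [4 5 5 5 5 0 0], max=5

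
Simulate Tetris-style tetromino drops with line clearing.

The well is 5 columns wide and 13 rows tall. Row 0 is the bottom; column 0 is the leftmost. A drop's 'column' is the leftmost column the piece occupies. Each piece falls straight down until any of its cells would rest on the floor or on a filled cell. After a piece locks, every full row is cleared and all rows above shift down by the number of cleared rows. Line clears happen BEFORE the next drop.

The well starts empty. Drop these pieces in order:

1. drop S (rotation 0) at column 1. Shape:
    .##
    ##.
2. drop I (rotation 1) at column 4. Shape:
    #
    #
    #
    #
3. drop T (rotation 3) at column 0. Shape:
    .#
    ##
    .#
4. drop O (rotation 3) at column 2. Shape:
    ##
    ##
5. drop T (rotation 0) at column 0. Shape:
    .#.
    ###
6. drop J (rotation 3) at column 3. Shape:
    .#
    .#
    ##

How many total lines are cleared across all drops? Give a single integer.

Drop 1: S rot0 at col 1 lands with bottom-row=0; cleared 0 line(s) (total 0); column heights now [0 1 2 2 0], max=2
Drop 2: I rot1 at col 4 lands with bottom-row=0; cleared 0 line(s) (total 0); column heights now [0 1 2 2 4], max=4
Drop 3: T rot3 at col 0 lands with bottom-row=1; cleared 0 line(s) (total 0); column heights now [3 4 2 2 4], max=4
Drop 4: O rot3 at col 2 lands with bottom-row=2; cleared 1 line(s) (total 1); column heights now [0 3 3 3 3], max=3
Drop 5: T rot0 at col 0 lands with bottom-row=3; cleared 0 line(s) (total 1); column heights now [4 5 4 3 3], max=5
Drop 6: J rot3 at col 3 lands with bottom-row=3; cleared 1 line(s) (total 2); column heights now [0 4 3 3 5], max=5

Answer: 2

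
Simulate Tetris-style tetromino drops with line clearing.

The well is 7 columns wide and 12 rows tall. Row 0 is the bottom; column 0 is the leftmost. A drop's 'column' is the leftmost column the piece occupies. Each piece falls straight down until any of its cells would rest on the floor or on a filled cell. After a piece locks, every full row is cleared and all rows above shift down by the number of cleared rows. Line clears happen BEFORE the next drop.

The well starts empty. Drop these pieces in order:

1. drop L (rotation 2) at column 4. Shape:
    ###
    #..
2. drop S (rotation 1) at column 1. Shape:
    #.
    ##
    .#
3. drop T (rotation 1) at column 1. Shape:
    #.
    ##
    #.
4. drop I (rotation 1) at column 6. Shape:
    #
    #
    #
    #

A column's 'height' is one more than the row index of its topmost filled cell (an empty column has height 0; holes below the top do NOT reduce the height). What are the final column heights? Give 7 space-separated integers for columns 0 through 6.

Drop 1: L rot2 at col 4 lands with bottom-row=0; cleared 0 line(s) (total 0); column heights now [0 0 0 0 2 2 2], max=2
Drop 2: S rot1 at col 1 lands with bottom-row=0; cleared 0 line(s) (total 0); column heights now [0 3 2 0 2 2 2], max=3
Drop 3: T rot1 at col 1 lands with bottom-row=3; cleared 0 line(s) (total 0); column heights now [0 6 5 0 2 2 2], max=6
Drop 4: I rot1 at col 6 lands with bottom-row=2; cleared 0 line(s) (total 0); column heights now [0 6 5 0 2 2 6], max=6

Answer: 0 6 5 0 2 2 6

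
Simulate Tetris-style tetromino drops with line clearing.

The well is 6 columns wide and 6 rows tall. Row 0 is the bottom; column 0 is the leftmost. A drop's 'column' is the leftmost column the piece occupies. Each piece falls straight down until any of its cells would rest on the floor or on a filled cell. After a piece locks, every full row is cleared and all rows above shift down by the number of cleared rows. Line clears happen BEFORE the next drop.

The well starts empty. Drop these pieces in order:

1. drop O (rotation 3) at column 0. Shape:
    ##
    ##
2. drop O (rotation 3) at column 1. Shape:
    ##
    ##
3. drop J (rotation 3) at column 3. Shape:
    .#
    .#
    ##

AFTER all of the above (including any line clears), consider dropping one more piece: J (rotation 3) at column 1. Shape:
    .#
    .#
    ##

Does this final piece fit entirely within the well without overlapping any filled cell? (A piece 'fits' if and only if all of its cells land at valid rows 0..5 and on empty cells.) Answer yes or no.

Drop 1: O rot3 at col 0 lands with bottom-row=0; cleared 0 line(s) (total 0); column heights now [2 2 0 0 0 0], max=2
Drop 2: O rot3 at col 1 lands with bottom-row=2; cleared 0 line(s) (total 0); column heights now [2 4 4 0 0 0], max=4
Drop 3: J rot3 at col 3 lands with bottom-row=0; cleared 0 line(s) (total 0); column heights now [2 4 4 1 3 0], max=4
Test piece J rot3 at col 1 (width 2): heights before test = [2 4 4 1 3 0]; fits = False

Answer: no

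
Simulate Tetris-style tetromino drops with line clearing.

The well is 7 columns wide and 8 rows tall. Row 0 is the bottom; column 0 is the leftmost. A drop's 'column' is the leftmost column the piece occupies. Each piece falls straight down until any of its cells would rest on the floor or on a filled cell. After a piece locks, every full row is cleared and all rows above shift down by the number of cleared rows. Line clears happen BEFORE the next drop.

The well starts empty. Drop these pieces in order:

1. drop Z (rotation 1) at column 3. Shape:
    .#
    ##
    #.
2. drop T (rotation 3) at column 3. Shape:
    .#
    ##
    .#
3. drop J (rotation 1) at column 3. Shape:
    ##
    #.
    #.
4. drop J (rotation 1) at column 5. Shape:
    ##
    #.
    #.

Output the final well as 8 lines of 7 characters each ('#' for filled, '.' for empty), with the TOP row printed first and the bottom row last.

Answer: ...##..
...#...
...##..
...##..
....#..
....###
...###.
...#.#.

Derivation:
Drop 1: Z rot1 at col 3 lands with bottom-row=0; cleared 0 line(s) (total 0); column heights now [0 0 0 2 3 0 0], max=3
Drop 2: T rot3 at col 3 lands with bottom-row=3; cleared 0 line(s) (total 0); column heights now [0 0 0 5 6 0 0], max=6
Drop 3: J rot1 at col 3 lands with bottom-row=5; cleared 0 line(s) (total 0); column heights now [0 0 0 8 8 0 0], max=8
Drop 4: J rot1 at col 5 lands with bottom-row=0; cleared 0 line(s) (total 0); column heights now [0 0 0 8 8 3 3], max=8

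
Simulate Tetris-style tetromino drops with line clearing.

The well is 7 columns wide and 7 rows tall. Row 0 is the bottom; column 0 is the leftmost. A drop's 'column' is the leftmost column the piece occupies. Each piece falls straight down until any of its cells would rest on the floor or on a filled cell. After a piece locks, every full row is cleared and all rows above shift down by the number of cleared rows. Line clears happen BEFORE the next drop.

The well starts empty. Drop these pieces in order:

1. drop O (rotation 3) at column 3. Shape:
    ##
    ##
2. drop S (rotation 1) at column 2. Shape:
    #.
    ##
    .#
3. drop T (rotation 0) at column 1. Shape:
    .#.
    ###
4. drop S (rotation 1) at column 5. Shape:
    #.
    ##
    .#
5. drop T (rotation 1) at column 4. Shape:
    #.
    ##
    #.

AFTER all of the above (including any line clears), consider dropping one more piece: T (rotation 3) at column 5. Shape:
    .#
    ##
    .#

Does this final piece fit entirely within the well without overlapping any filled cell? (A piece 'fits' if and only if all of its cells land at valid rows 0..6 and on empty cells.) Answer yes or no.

Answer: yes

Derivation:
Drop 1: O rot3 at col 3 lands with bottom-row=0; cleared 0 line(s) (total 0); column heights now [0 0 0 2 2 0 0], max=2
Drop 2: S rot1 at col 2 lands with bottom-row=2; cleared 0 line(s) (total 0); column heights now [0 0 5 4 2 0 0], max=5
Drop 3: T rot0 at col 1 lands with bottom-row=5; cleared 0 line(s) (total 0); column heights now [0 6 7 6 2 0 0], max=7
Drop 4: S rot1 at col 5 lands with bottom-row=0; cleared 0 line(s) (total 0); column heights now [0 6 7 6 2 3 2], max=7
Drop 5: T rot1 at col 4 lands with bottom-row=2; cleared 0 line(s) (total 0); column heights now [0 6 7 6 5 4 2], max=7
Test piece T rot3 at col 5 (width 2): heights before test = [0 6 7 6 5 4 2]; fits = True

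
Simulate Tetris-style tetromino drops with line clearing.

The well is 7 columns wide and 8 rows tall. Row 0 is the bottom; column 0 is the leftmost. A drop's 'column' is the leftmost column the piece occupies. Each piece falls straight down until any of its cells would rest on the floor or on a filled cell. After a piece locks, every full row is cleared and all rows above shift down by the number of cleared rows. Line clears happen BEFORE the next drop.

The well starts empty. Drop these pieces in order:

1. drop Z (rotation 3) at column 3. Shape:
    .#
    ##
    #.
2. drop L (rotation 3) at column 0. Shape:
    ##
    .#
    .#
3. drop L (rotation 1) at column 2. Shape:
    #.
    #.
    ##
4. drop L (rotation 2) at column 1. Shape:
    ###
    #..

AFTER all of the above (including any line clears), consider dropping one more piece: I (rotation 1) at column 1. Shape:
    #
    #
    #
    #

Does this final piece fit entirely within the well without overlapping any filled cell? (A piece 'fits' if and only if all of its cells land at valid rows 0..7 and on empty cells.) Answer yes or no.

Drop 1: Z rot3 at col 3 lands with bottom-row=0; cleared 0 line(s) (total 0); column heights now [0 0 0 2 3 0 0], max=3
Drop 2: L rot3 at col 0 lands with bottom-row=0; cleared 0 line(s) (total 0); column heights now [3 3 0 2 3 0 0], max=3
Drop 3: L rot1 at col 2 lands with bottom-row=2; cleared 0 line(s) (total 0); column heights now [3 3 5 3 3 0 0], max=5
Drop 4: L rot2 at col 1 lands with bottom-row=4; cleared 0 line(s) (total 0); column heights now [3 6 6 6 3 0 0], max=6
Test piece I rot1 at col 1 (width 1): heights before test = [3 6 6 6 3 0 0]; fits = False

Answer: no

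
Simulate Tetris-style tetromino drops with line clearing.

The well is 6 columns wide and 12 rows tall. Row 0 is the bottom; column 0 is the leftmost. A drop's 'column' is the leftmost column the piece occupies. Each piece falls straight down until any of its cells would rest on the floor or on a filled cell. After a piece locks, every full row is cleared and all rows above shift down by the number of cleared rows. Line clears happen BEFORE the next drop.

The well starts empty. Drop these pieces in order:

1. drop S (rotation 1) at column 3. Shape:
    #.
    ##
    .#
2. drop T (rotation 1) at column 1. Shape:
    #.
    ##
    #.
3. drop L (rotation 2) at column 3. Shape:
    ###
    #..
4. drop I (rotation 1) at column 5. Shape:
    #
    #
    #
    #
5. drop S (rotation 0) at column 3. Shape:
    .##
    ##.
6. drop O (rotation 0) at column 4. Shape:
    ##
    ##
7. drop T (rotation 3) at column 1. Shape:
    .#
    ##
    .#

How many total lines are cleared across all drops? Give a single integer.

Drop 1: S rot1 at col 3 lands with bottom-row=0; cleared 0 line(s) (total 0); column heights now [0 0 0 3 2 0], max=3
Drop 2: T rot1 at col 1 lands with bottom-row=0; cleared 0 line(s) (total 0); column heights now [0 3 2 3 2 0], max=3
Drop 3: L rot2 at col 3 lands with bottom-row=3; cleared 0 line(s) (total 0); column heights now [0 3 2 5 5 5], max=5
Drop 4: I rot1 at col 5 lands with bottom-row=5; cleared 0 line(s) (total 0); column heights now [0 3 2 5 5 9], max=9
Drop 5: S rot0 at col 3 lands with bottom-row=8; cleared 0 line(s) (total 0); column heights now [0 3 2 9 10 10], max=10
Drop 6: O rot0 at col 4 lands with bottom-row=10; cleared 0 line(s) (total 0); column heights now [0 3 2 9 12 12], max=12
Drop 7: T rot3 at col 1 lands with bottom-row=2; cleared 0 line(s) (total 0); column heights now [0 4 5 9 12 12], max=12

Answer: 0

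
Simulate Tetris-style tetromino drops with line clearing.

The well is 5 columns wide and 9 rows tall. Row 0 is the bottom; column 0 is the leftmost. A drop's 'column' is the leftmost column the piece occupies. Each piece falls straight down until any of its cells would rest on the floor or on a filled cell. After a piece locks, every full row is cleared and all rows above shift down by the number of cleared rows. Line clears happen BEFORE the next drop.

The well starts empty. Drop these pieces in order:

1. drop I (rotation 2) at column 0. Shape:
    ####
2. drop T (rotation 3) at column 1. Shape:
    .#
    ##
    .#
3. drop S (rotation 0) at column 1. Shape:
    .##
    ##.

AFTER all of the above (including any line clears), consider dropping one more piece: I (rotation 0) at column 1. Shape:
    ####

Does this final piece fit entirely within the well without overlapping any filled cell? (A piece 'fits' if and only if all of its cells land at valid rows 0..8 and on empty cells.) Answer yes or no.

Answer: yes

Derivation:
Drop 1: I rot2 at col 0 lands with bottom-row=0; cleared 0 line(s) (total 0); column heights now [1 1 1 1 0], max=1
Drop 2: T rot3 at col 1 lands with bottom-row=1; cleared 0 line(s) (total 0); column heights now [1 3 4 1 0], max=4
Drop 3: S rot0 at col 1 lands with bottom-row=4; cleared 0 line(s) (total 0); column heights now [1 5 6 6 0], max=6
Test piece I rot0 at col 1 (width 4): heights before test = [1 5 6 6 0]; fits = True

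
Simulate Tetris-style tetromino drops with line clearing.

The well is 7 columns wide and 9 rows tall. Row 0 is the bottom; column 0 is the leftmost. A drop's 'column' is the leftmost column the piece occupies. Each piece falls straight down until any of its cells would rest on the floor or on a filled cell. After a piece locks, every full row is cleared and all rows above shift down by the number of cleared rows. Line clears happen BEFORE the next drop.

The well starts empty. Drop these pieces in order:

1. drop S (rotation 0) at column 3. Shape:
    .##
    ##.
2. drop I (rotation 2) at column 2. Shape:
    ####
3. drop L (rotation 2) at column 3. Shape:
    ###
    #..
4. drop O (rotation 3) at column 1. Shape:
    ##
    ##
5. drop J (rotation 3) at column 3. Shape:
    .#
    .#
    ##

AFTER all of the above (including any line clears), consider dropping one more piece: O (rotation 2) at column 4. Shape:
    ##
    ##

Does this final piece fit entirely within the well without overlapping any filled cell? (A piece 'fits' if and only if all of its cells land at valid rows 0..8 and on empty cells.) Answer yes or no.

Drop 1: S rot0 at col 3 lands with bottom-row=0; cleared 0 line(s) (total 0); column heights now [0 0 0 1 2 2 0], max=2
Drop 2: I rot2 at col 2 lands with bottom-row=2; cleared 0 line(s) (total 0); column heights now [0 0 3 3 3 3 0], max=3
Drop 3: L rot2 at col 3 lands with bottom-row=3; cleared 0 line(s) (total 0); column heights now [0 0 3 5 5 5 0], max=5
Drop 4: O rot3 at col 1 lands with bottom-row=3; cleared 0 line(s) (total 0); column heights now [0 5 5 5 5 5 0], max=5
Drop 5: J rot3 at col 3 lands with bottom-row=5; cleared 0 line(s) (total 0); column heights now [0 5 5 6 8 5 0], max=8
Test piece O rot2 at col 4 (width 2): heights before test = [0 5 5 6 8 5 0]; fits = False

Answer: no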